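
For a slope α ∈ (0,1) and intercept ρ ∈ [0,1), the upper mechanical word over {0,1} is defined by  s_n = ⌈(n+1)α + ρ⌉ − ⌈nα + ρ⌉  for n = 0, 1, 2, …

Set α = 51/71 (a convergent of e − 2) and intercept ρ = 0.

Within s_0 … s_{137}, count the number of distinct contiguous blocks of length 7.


8

t_n = ⌈(n·51)/71⌉ for n = 0 … 138:
  n=0…9: ⌈0/71⌉=0 ⌈51/71⌉=1 ⌈102/71⌉=2 ⌈153/71⌉=3 ⌈204/71⌉=3 ⌈255/71⌉=4 ⌈306/71⌉=5 ⌈357/71⌉=6 ⌈408/71⌉=6 ⌈459/71⌉=7
  n=10…19: ⌈510/71⌉=8 ⌈561/71⌉=8 ⌈612/71⌉=9 ⌈663/71⌉=10 ⌈714/71⌉=11 ⌈765/71⌉=11 ⌈816/71⌉=12 ⌈867/71⌉=13 ⌈918/71⌉=13 ⌈969/71⌉=14
  n=20…29: ⌈1020/71⌉=15 ⌈1071/71⌉=16 ⌈1122/71⌉=16 ⌈1173/71⌉=17 ⌈1224/71⌉=18 ⌈1275/71⌉=18 ⌈1326/71⌉=19 ⌈1377/71⌉=20 ⌈1428/71⌉=21 ⌈1479/71⌉=21
  n=30…39: ⌈1530/71⌉=22 ⌈1581/71⌉=23 ⌈1632/71⌉=23 ⌈1683/71⌉=24 ⌈1734/71⌉=25 ⌈1785/71⌉=26 ⌈1836/71⌉=26 ⌈1887/71⌉=27 ⌈1938/71⌉=28 ⌈1989/71⌉=29
  n=40…49: ⌈2040/71⌉=29 ⌈2091/71⌉=30 ⌈2142/71⌉=31 ⌈2193/71⌉=31 ⌈2244/71⌉=32 ⌈2295/71⌉=33 ⌈2346/71⌉=34 ⌈2397/71⌉=34 ⌈2448/71⌉=35 ⌈2499/71⌉=36
  n=50…59: ⌈2550/71⌉=36 ⌈2601/71⌉=37 ⌈2652/71⌉=38 ⌈2703/71⌉=39 ⌈2754/71⌉=39 ⌈2805/71⌉=40 ⌈2856/71⌉=41 ⌈2907/71⌉=41 ⌈2958/71⌉=42 ⌈3009/71⌉=43
  n=60…69: ⌈3060/71⌉=44 ⌈3111/71⌉=44 ⌈3162/71⌉=45 ⌈3213/71⌉=46 ⌈3264/71⌉=46 ⌈3315/71⌉=47 ⌈3366/71⌉=48 ⌈3417/71⌉=49 ⌈3468/71⌉=49 ⌈3519/71⌉=50
  n=70…79: ⌈3570/71⌉=51 ⌈3621/71⌉=51 ⌈3672/71⌉=52 ⌈3723/71⌉=53 ⌈3774/71⌉=54 ⌈3825/71⌉=54 ⌈3876/71⌉=55 ⌈3927/71⌉=56 ⌈3978/71⌉=57 ⌈4029/71⌉=57
  n=80…89: ⌈4080/71⌉=58 ⌈4131/71⌉=59 ⌈4182/71⌉=59 ⌈4233/71⌉=60 ⌈4284/71⌉=61 ⌈4335/71⌉=62 ⌈4386/71⌉=62 ⌈4437/71⌉=63 ⌈4488/71⌉=64 ⌈4539/71⌉=64
  n=90…99: ⌈4590/71⌉=65 ⌈4641/71⌉=66 ⌈4692/71⌉=67 ⌈4743/71⌉=67 ⌈4794/71⌉=68 ⌈4845/71⌉=69 ⌈4896/71⌉=69 ⌈4947/71⌉=70 ⌈4998/71⌉=71 ⌈5049/71⌉=72
  n=100…109: ⌈5100/71⌉=72 ⌈5151/71⌉=73 ⌈5202/71⌉=74 ⌈5253/71⌉=74 ⌈5304/71⌉=75 ⌈5355/71⌉=76 ⌈5406/71⌉=77 ⌈5457/71⌉=77 ⌈5508/71⌉=78 ⌈5559/71⌉=79
  n=110…119: ⌈5610/71⌉=80 ⌈5661/71⌉=80 ⌈5712/71⌉=81 ⌈5763/71⌉=82 ⌈5814/71⌉=82 ⌈5865/71⌉=83 ⌈5916/71⌉=84 ⌈5967/71⌉=85 ⌈6018/71⌉=85 ⌈6069/71⌉=86
  n=120…129: ⌈6120/71⌉=87 ⌈6171/71⌉=87 ⌈6222/71⌉=88 ⌈6273/71⌉=89 ⌈6324/71⌉=90 ⌈6375/71⌉=90 ⌈6426/71⌉=91 ⌈6477/71⌉=92 ⌈6528/71⌉=92 ⌈6579/71⌉=93
  n=130…138: ⌈6630/71⌉=94 ⌈6681/71⌉=95 ⌈6732/71⌉=95 ⌈6783/71⌉=96 ⌈6834/71⌉=97 ⌈6885/71⌉=97 ⌈6936/71⌉=98 ⌈6987/71⌉=99 ⌈7038/71⌉=100
s_n = t_(n+1) − t_n for n = 0 … 137 gives
prefix = 111011101101110110111011011101101110111011011101101110110111011011101101110111011011101101110110111011011101110110111011011101101110110111
slide a length-7 window over [0..6] … [131..137] (132 windows); first occurrence of each distinct factor:
  [  0..  6] 1110111
  [  1..  7] 1101110
  [  2..  8] 1011101
  [  3..  9] 0111011
  [  4.. 10] 1110110
  [  5.. 11] 1101101
  [  6.. 12] 1011011
  [  7.. 13] 0110111
  (the other 124 windows repeat one of these)
distinct factors: {0110111, 0111011, 1011011, 1011101, 1101101, 1101110, 1110110, 1110111}
count = 8  (Sturmian bound for length 7 is 8)


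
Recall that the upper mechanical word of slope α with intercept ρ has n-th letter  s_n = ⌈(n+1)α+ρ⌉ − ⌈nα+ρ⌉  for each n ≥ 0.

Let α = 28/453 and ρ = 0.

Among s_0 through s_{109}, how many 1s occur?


7

#1s = Σ_{n=0}^{109} s_n = Σ_{n=0}^{109} (⌈(n+1)α+ρ⌉ − ⌈nα+ρ⌉)
the sum telescopes: every ⌈nα+ρ⌉ with 0 < n < 110 appears once with + and once with −, leaving ⌈110α+ρ⌉ − ⌈0·α+ρ⌉
110α + ρ = (110·28) / 453 = 3080/453
ρ = 0/453
⌈3080/453⌉ = 7,  ⌈0/453⌉ = 0
#1s = 7 − 0 = 7


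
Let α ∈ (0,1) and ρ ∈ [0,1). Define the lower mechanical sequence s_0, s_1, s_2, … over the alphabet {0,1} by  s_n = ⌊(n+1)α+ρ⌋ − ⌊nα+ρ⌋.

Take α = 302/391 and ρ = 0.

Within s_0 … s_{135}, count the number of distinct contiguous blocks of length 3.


t_n = ⌊(n·302)/391⌋ for n = 0 … 136:
  n=0…9: ⌊0/391⌋=0 ⌊302/391⌋=0 ⌊604/391⌋=1 ⌊906/391⌋=2 ⌊1208/391⌋=3 ⌊1510/391⌋=3 ⌊1812/391⌋=4 ⌊2114/391⌋=5 ⌊2416/391⌋=6 ⌊2718/391⌋=6
  n=10…19: ⌊3020/391⌋=7 ⌊3322/391⌋=8 ⌊3624/391⌋=9 ⌊3926/391⌋=10 ⌊4228/391⌋=10 ⌊4530/391⌋=11 ⌊4832/391⌋=12 ⌊5134/391⌋=13 ⌊5436/391⌋=13 ⌊5738/391⌋=14
  n=20…29: ⌊6040/391⌋=15 ⌊6342/391⌋=16 ⌊6644/391⌋=16 ⌊6946/391⌋=17 ⌊7248/391⌋=18 ⌊7550/391⌋=19 ⌊7852/391⌋=20 ⌊8154/391⌋=20 ⌊8456/391⌋=21 ⌊8758/391⌋=22
  n=30…39: ⌊9060/391⌋=23 ⌊9362/391⌋=23 ⌊9664/391⌋=24 ⌊9966/391⌋=25 ⌊10268/391⌋=26 ⌊10570/391⌋=27 ⌊10872/391⌋=27 ⌊11174/391⌋=28 ⌊11476/391⌋=29 ⌊11778/391⌋=30
  n=40…49: ⌊12080/391⌋=30 ⌊12382/391⌋=31 ⌊12684/391⌋=32 ⌊12986/391⌋=33 ⌊13288/391⌋=33 ⌊13590/391⌋=34 ⌊13892/391⌋=35 ⌊14194/391⌋=36 ⌊14496/391⌋=37 ⌊14798/391⌋=37
  n=50…59: ⌊15100/391⌋=38 ⌊15402/391⌋=39 ⌊15704/391⌋=40 ⌊16006/391⌋=40 ⌊16308/391⌋=41 ⌊16610/391⌋=42 ⌊16912/391⌋=43 ⌊17214/391⌋=44 ⌊17516/391⌋=44 ⌊17818/391⌋=45
  n=60…69: ⌊18120/391⌋=46 ⌊18422/391⌋=47 ⌊18724/391⌋=47 ⌊19026/391⌋=48 ⌊19328/391⌋=49 ⌊19630/391⌋=50 ⌊19932/391⌋=50 ⌊20234/391⌋=51 ⌊20536/391⌋=52 ⌊20838/391⌋=53
  n=70…79: ⌊21140/391⌋=54 ⌊21442/391⌋=54 ⌊21744/391⌋=55 ⌊22046/391⌋=56 ⌊22348/391⌋=57 ⌊22650/391⌋=57 ⌊22952/391⌋=58 ⌊23254/391⌋=59 ⌊23556/391⌋=60 ⌊23858/391⌋=61
  n=80…89: ⌊24160/391⌋=61 ⌊24462/391⌋=62 ⌊24764/391⌋=63 ⌊25066/391⌋=64 ⌊25368/391⌋=64 ⌊25670/391⌋=65 ⌊25972/391⌋=66 ⌊26274/391⌋=67 ⌊26576/391⌋=67 ⌊26878/391⌋=68
  n=90…99: ⌊27180/391⌋=69 ⌊27482/391⌋=70 ⌊27784/391⌋=71 ⌊28086/391⌋=71 ⌊28388/391⌋=72 ⌊28690/391⌋=73 ⌊28992/391⌋=74 ⌊29294/391⌋=74 ⌊29596/391⌋=75 ⌊29898/391⌋=76
  n=100…109: ⌊30200/391⌋=77 ⌊30502/391⌋=78 ⌊30804/391⌋=78 ⌊31106/391⌋=79 ⌊31408/391⌋=80 ⌊31710/391⌋=81 ⌊32012/391⌋=81 ⌊32314/391⌋=82 ⌊32616/391⌋=83 ⌊32918/391⌋=84
  n=110…119: ⌊33220/391⌋=84 ⌊33522/391⌋=85 ⌊33824/391⌋=86 ⌊34126/391⌋=87 ⌊34428/391⌋=88 ⌊34730/391⌋=88 ⌊35032/391⌋=89 ⌊35334/391⌋=90 ⌊35636/391⌋=91 ⌊35938/391⌋=91
  n=120…129: ⌊36240/391⌋=92 ⌊36542/391⌋=93 ⌊36844/391⌋=94 ⌊37146/391⌋=95 ⌊37448/391⌋=95 ⌊37750/391⌋=96 ⌊38052/391⌋=97 ⌊38354/391⌋=98 ⌊38656/391⌋=98 ⌊38958/391⌋=99
  n=130…136: ⌊39260/391⌋=100 ⌊39562/391⌋=101 ⌊39864/391⌋=101 ⌊40166/391⌋=102 ⌊40468/391⌋=103 ⌊40770/391⌋=104 ⌊41072/391⌋=105
s_n = t_(n+1) − t_n for n = 0 … 135 gives
prefix = 0111011101111011101110111101110111101110111011110111011110111011101111011101111011101110111101110111101110111011110111011110111011101111
slide a length-3 window over [0..2] … [133..135] (134 windows); first occurrence of each distinct factor:
  [  0..  2] 011
  [  1..  3] 111
  [  2..  4] 110
  [  3..  5] 101
  (the other 130 windows repeat one of these)
distinct factors: {011, 101, 110, 111}
count = 4  (Sturmian bound for length 3 is 4)

4


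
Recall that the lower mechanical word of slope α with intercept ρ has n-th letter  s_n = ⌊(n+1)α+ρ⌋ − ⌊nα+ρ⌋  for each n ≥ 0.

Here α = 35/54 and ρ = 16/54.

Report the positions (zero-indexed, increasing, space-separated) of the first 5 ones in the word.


n=0: ⌊51/54⌋−⌊16/54⌋ = 0−0 = 0
n=1: ⌊86/54⌋−⌊51/54⌋ = 1−0 = 1  ← one
n=2: ⌊121/54⌋−⌊86/54⌋ = 2−1 = 1  ← one
n=3: ⌊156/54⌋−⌊121/54⌋ = 2−2 = 0
n=4: ⌊191/54⌋−⌊156/54⌋ = 3−2 = 1  ← one
n=5: ⌊226/54⌋−⌊191/54⌋ = 4−3 = 1  ← one
n=6: ⌊261/54⌋−⌊226/54⌋ = 4−4 = 0
n=7: ⌊296/54⌋−⌊261/54⌋ = 5−4 = 1  ← one
positions of the first 5 ones: 1 2 4 5 7

1 2 4 5 7


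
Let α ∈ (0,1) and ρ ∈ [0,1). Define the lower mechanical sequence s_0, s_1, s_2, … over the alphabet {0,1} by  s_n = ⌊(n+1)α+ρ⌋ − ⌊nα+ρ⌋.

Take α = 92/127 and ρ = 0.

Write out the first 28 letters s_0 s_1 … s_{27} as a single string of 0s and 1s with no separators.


0110111011011101110110111011

n=0: ⌊(1·92)/127⌋ − ⌊(0·92)/127⌋ = ⌊92/127⌋ − ⌊0/127⌋ = 0 − 0 = 0
n=1: ⌊(2·92)/127⌋ − ⌊(1·92)/127⌋ = ⌊184/127⌋ − ⌊92/127⌋ = 1 − 0 = 1
n=2: ⌊(3·92)/127⌋ − ⌊(2·92)/127⌋ = ⌊276/127⌋ − ⌊184/127⌋ = 2 − 1 = 1
n=3: ⌊(4·92)/127⌋ − ⌊(3·92)/127⌋ = ⌊368/127⌋ − ⌊276/127⌋ = 2 − 2 = 0
n=4: ⌊(5·92)/127⌋ − ⌊(4·92)/127⌋ = ⌊460/127⌋ − ⌊368/127⌋ = 3 − 2 = 1
n=5: ⌊(6·92)/127⌋ − ⌊(5·92)/127⌋ = ⌊552/127⌋ − ⌊460/127⌋ = 4 − 3 = 1
n=6: ⌊(7·92)/127⌋ − ⌊(6·92)/127⌋ = ⌊644/127⌋ − ⌊552/127⌋ = 5 − 4 = 1
n=7: ⌊(8·92)/127⌋ − ⌊(7·92)/127⌋ = ⌊736/127⌋ − ⌊644/127⌋ = 5 − 5 = 0
n=8: ⌊(9·92)/127⌋ − ⌊(8·92)/127⌋ = ⌊828/127⌋ − ⌊736/127⌋ = 6 − 5 = 1
n=9: ⌊(10·92)/127⌋ − ⌊(9·92)/127⌋ = ⌊920/127⌋ − ⌊828/127⌋ = 7 − 6 = 1
n=10: ⌊(11·92)/127⌋ − ⌊(10·92)/127⌋ = ⌊1012/127⌋ − ⌊920/127⌋ = 7 − 7 = 0
n=11: ⌊(12·92)/127⌋ − ⌊(11·92)/127⌋ = ⌊1104/127⌋ − ⌊1012/127⌋ = 8 − 7 = 1
n=12: ⌊(13·92)/127⌋ − ⌊(12·92)/127⌋ = ⌊1196/127⌋ − ⌊1104/127⌋ = 9 − 8 = 1
n=13: ⌊(14·92)/127⌋ − ⌊(13·92)/127⌋ = ⌊1288/127⌋ − ⌊1196/127⌋ = 10 − 9 = 1
n=14: ⌊(15·92)/127⌋ − ⌊(14·92)/127⌋ = ⌊1380/127⌋ − ⌊1288/127⌋ = 10 − 10 = 0
n=15: ⌊(16·92)/127⌋ − ⌊(15·92)/127⌋ = ⌊1472/127⌋ − ⌊1380/127⌋ = 11 − 10 = 1
n=16: ⌊(17·92)/127⌋ − ⌊(16·92)/127⌋ = ⌊1564/127⌋ − ⌊1472/127⌋ = 12 − 11 = 1
n=17: ⌊(18·92)/127⌋ − ⌊(17·92)/127⌋ = ⌊1656/127⌋ − ⌊1564/127⌋ = 13 − 12 = 1
n=18: ⌊(19·92)/127⌋ − ⌊(18·92)/127⌋ = ⌊1748/127⌋ − ⌊1656/127⌋ = 13 − 13 = 0
n=19: ⌊(20·92)/127⌋ − ⌊(19·92)/127⌋ = ⌊1840/127⌋ − ⌊1748/127⌋ = 14 − 13 = 1
n=20: ⌊(21·92)/127⌋ − ⌊(20·92)/127⌋ = ⌊1932/127⌋ − ⌊1840/127⌋ = 15 − 14 = 1
n=21: ⌊(22·92)/127⌋ − ⌊(21·92)/127⌋ = ⌊2024/127⌋ − ⌊1932/127⌋ = 15 − 15 = 0
n=22: ⌊(23·92)/127⌋ − ⌊(22·92)/127⌋ = ⌊2116/127⌋ − ⌊2024/127⌋ = 16 − 15 = 1
n=23: ⌊(24·92)/127⌋ − ⌊(23·92)/127⌋ = ⌊2208/127⌋ − ⌊2116/127⌋ = 17 − 16 = 1
n=24: ⌊(25·92)/127⌋ − ⌊(24·92)/127⌋ = ⌊2300/127⌋ − ⌊2208/127⌋ = 18 − 17 = 1
n=25: ⌊(26·92)/127⌋ − ⌊(25·92)/127⌋ = ⌊2392/127⌋ − ⌊2300/127⌋ = 18 − 18 = 0
n=26: ⌊(27·92)/127⌋ − ⌊(26·92)/127⌋ = ⌊2484/127⌋ − ⌊2392/127⌋ = 19 − 18 = 1
n=27: ⌊(28·92)/127⌋ − ⌊(27·92)/127⌋ = ⌊2576/127⌋ − ⌊2484/127⌋ = 20 − 19 = 1


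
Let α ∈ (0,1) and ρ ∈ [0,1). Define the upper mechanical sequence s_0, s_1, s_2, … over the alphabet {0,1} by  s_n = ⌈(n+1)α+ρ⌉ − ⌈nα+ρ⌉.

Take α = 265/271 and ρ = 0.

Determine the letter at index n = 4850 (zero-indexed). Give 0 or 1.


1

(n+1)α + ρ = (4851·265) / 271 = 1285515/271
nα + ρ     = (4850·265) / 271 = 1285250/271
⌈1285515/271⌉ = 4744,  ⌈1285250/271⌉ = 4743
s_{4850} = 4744 − 4743 = 1


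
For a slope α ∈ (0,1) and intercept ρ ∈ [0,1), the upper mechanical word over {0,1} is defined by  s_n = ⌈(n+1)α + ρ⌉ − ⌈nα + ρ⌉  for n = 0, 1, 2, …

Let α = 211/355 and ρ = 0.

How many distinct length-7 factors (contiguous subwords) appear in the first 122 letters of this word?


t_n = ⌈(n·211)/355⌉ for n = 0 … 122:
  n=0…9: ⌈0/355⌉=0 ⌈211/355⌉=1 ⌈422/355⌉=2 ⌈633/355⌉=2 ⌈844/355⌉=3 ⌈1055/355⌉=3 ⌈1266/355⌉=4 ⌈1477/355⌉=5 ⌈1688/355⌉=5 ⌈1899/355⌉=6
  n=10…19: ⌈2110/355⌉=6 ⌈2321/355⌉=7 ⌈2532/355⌉=8 ⌈2743/355⌉=8 ⌈2954/355⌉=9 ⌈3165/355⌉=9 ⌈3376/355⌉=10 ⌈3587/355⌉=11 ⌈3798/355⌉=11 ⌈4009/355⌉=12
  n=20…29: ⌈4220/355⌉=12 ⌈4431/355⌉=13 ⌈4642/355⌉=14 ⌈4853/355⌉=14 ⌈5064/355⌉=15 ⌈5275/355⌉=15 ⌈5486/355⌉=16 ⌈5697/355⌉=17 ⌈5908/355⌉=17 ⌈6119/355⌉=18
  n=30…39: ⌈6330/355⌉=18 ⌈6541/355⌉=19 ⌈6752/355⌉=20 ⌈6963/355⌉=20 ⌈7174/355⌉=21 ⌈7385/355⌉=21 ⌈7596/355⌉=22 ⌈7807/355⌉=22 ⌈8018/355⌉=23 ⌈8229/355⌉=24
  n=40…49: ⌈8440/355⌉=24 ⌈8651/355⌉=25 ⌈8862/355⌉=25 ⌈9073/355⌉=26 ⌈9284/355⌉=27 ⌈9495/355⌉=27 ⌈9706/355⌉=28 ⌈9917/355⌉=28 ⌈10128/355⌉=29 ⌈10339/355⌉=30
  n=50…59: ⌈10550/355⌉=30 ⌈10761/355⌉=31 ⌈10972/355⌉=31 ⌈11183/355⌉=32 ⌈11394/355⌉=33 ⌈11605/355⌉=33 ⌈11816/355⌉=34 ⌈12027/355⌉=34 ⌈12238/355⌉=35 ⌈12449/355⌉=36
  n=60…69: ⌈12660/355⌉=36 ⌈12871/355⌉=37 ⌈13082/355⌉=37 ⌈13293/355⌉=38 ⌈13504/355⌉=39 ⌈13715/355⌉=39 ⌈13926/355⌉=40 ⌈14137/355⌉=40 ⌈14348/355⌉=41 ⌈14559/355⌉=42
  n=70…79: ⌈14770/355⌉=42 ⌈14981/355⌉=43 ⌈15192/355⌉=43 ⌈15403/355⌉=44 ⌈15614/355⌉=44 ⌈15825/355⌉=45 ⌈16036/355⌉=46 ⌈16247/355⌉=46 ⌈16458/355⌉=47 ⌈16669/355⌉=47
  n=80…89: ⌈16880/355⌉=48 ⌈17091/355⌉=49 ⌈17302/355⌉=49 ⌈17513/355⌉=50 ⌈17724/355⌉=50 ⌈17935/355⌉=51 ⌈18146/355⌉=52 ⌈18357/355⌉=52 ⌈18568/355⌉=53 ⌈18779/355⌉=53
  n=90…99: ⌈18990/355⌉=54 ⌈19201/355⌉=55 ⌈19412/355⌉=55 ⌈19623/355⌉=56 ⌈19834/355⌉=56 ⌈20045/355⌉=57 ⌈20256/355⌉=58 ⌈20467/355⌉=58 ⌈20678/355⌉=59 ⌈20889/355⌉=59
  n=100…109: ⌈21100/355⌉=60 ⌈21311/355⌉=61 ⌈21522/355⌉=61 ⌈21733/355⌉=62 ⌈21944/355⌉=62 ⌈22155/355⌉=63 ⌈22366/355⌉=64 ⌈22577/355⌉=64 ⌈22788/355⌉=65 ⌈22999/355⌉=65
  n=110…119: ⌈23210/355⌉=66 ⌈23421/355⌉=66 ⌈23632/355⌉=67 ⌈23843/355⌉=68 ⌈24054/355⌉=68 ⌈24265/355⌉=69 ⌈24476/355⌉=69 ⌈24687/355⌉=70 ⌈24898/355⌉=71 ⌈25109/355⌉=71
  n=120…122: ⌈25320/355⌉=72 ⌈25531/355⌉=72 ⌈25742/355⌉=73
s_n = t_(n+1) − t_n for n = 0 … 121 gives
prefix = 11010110101101011010110101101011010101101011010110101101011010110101101010110101101011010110101101011010110101011010110101
slide a length-7 window over [0..6] … [115..121] (116 windows); first occurrence of each distinct factor:
  [  0..  6] 1101011
  [  1..  7] 1010110
  [  2..  8] 0101101
  [  3..  9] 1011010
  [  4.. 10] 0110101
  [ 30.. 36] 1101010
  [ 31.. 37] 1010101
  [ 32.. 38] 0101011
  (the other 108 windows repeat one of these)
distinct factors: {0101011, 0101101, 0110101, 1010101, 1010110, 1011010, 1101010, 1101011}
count = 8  (Sturmian bound for length 7 is 8)

8


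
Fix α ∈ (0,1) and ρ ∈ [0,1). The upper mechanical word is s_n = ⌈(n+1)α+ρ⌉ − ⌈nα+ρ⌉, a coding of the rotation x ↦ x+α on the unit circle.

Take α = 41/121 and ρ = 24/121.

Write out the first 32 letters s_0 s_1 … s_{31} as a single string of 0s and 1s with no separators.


n=0: ⌈(1·41+24)/121⌉ − ⌈(0·41+24)/121⌉ = ⌈65/121⌉ − ⌈24/121⌉ = 1 − 1 = 0
n=1: ⌈(2·41+24)/121⌉ − ⌈(1·41+24)/121⌉ = ⌈106/121⌉ − ⌈65/121⌉ = 1 − 1 = 0
n=2: ⌈(3·41+24)/121⌉ − ⌈(2·41+24)/121⌉ = ⌈147/121⌉ − ⌈106/121⌉ = 2 − 1 = 1
n=3: ⌈(4·41+24)/121⌉ − ⌈(3·41+24)/121⌉ = ⌈188/121⌉ − ⌈147/121⌉ = 2 − 2 = 0
n=4: ⌈(5·41+24)/121⌉ − ⌈(4·41+24)/121⌉ = ⌈229/121⌉ − ⌈188/121⌉ = 2 − 2 = 0
n=5: ⌈(6·41+24)/121⌉ − ⌈(5·41+24)/121⌉ = ⌈270/121⌉ − ⌈229/121⌉ = 3 − 2 = 1
n=6: ⌈(7·41+24)/121⌉ − ⌈(6·41+24)/121⌉ = ⌈311/121⌉ − ⌈270/121⌉ = 3 − 3 = 0
n=7: ⌈(8·41+24)/121⌉ − ⌈(7·41+24)/121⌉ = ⌈352/121⌉ − ⌈311/121⌉ = 3 − 3 = 0
n=8: ⌈(9·41+24)/121⌉ − ⌈(8·41+24)/121⌉ = ⌈393/121⌉ − ⌈352/121⌉ = 4 − 3 = 1
n=9: ⌈(10·41+24)/121⌉ − ⌈(9·41+24)/121⌉ = ⌈434/121⌉ − ⌈393/121⌉ = 4 − 4 = 0
n=10: ⌈(11·41+24)/121⌉ − ⌈(10·41+24)/121⌉ = ⌈475/121⌉ − ⌈434/121⌉ = 4 − 4 = 0
n=11: ⌈(12·41+24)/121⌉ − ⌈(11·41+24)/121⌉ = ⌈516/121⌉ − ⌈475/121⌉ = 5 − 4 = 1
n=12: ⌈(13·41+24)/121⌉ − ⌈(12·41+24)/121⌉ = ⌈557/121⌉ − ⌈516/121⌉ = 5 − 5 = 0
n=13: ⌈(14·41+24)/121⌉ − ⌈(13·41+24)/121⌉ = ⌈598/121⌉ − ⌈557/121⌉ = 5 − 5 = 0
n=14: ⌈(15·41+24)/121⌉ − ⌈(14·41+24)/121⌉ = ⌈639/121⌉ − ⌈598/121⌉ = 6 − 5 = 1
n=15: ⌈(16·41+24)/121⌉ − ⌈(15·41+24)/121⌉ = ⌈680/121⌉ − ⌈639/121⌉ = 6 − 6 = 0
n=16: ⌈(17·41+24)/121⌉ − ⌈(16·41+24)/121⌉ = ⌈721/121⌉ − ⌈680/121⌉ = 6 − 6 = 0
n=17: ⌈(18·41+24)/121⌉ − ⌈(17·41+24)/121⌉ = ⌈762/121⌉ − ⌈721/121⌉ = 7 − 6 = 1
n=18: ⌈(19·41+24)/121⌉ − ⌈(18·41+24)/121⌉ = ⌈803/121⌉ − ⌈762/121⌉ = 7 − 7 = 0
n=19: ⌈(20·41+24)/121⌉ − ⌈(19·41+24)/121⌉ = ⌈844/121⌉ − ⌈803/121⌉ = 7 − 7 = 0
n=20: ⌈(21·41+24)/121⌉ − ⌈(20·41+24)/121⌉ = ⌈885/121⌉ − ⌈844/121⌉ = 8 − 7 = 1
n=21: ⌈(22·41+24)/121⌉ − ⌈(21·41+24)/121⌉ = ⌈926/121⌉ − ⌈885/121⌉ = 8 − 8 = 0
n=22: ⌈(23·41+24)/121⌉ − ⌈(22·41+24)/121⌉ = ⌈967/121⌉ − ⌈926/121⌉ = 8 − 8 = 0
n=23: ⌈(24·41+24)/121⌉ − ⌈(23·41+24)/121⌉ = ⌈1008/121⌉ − ⌈967/121⌉ = 9 − 8 = 1
n=24: ⌈(25·41+24)/121⌉ − ⌈(24·41+24)/121⌉ = ⌈1049/121⌉ − ⌈1008/121⌉ = 9 − 9 = 0
n=25: ⌈(26·41+24)/121⌉ − ⌈(25·41+24)/121⌉ = ⌈1090/121⌉ − ⌈1049/121⌉ = 10 − 9 = 1
n=26: ⌈(27·41+24)/121⌉ − ⌈(26·41+24)/121⌉ = ⌈1131/121⌉ − ⌈1090/121⌉ = 10 − 10 = 0
n=27: ⌈(28·41+24)/121⌉ − ⌈(27·41+24)/121⌉ = ⌈1172/121⌉ − ⌈1131/121⌉ = 10 − 10 = 0
n=28: ⌈(29·41+24)/121⌉ − ⌈(28·41+24)/121⌉ = ⌈1213/121⌉ − ⌈1172/121⌉ = 11 − 10 = 1
n=29: ⌈(30·41+24)/121⌉ − ⌈(29·41+24)/121⌉ = ⌈1254/121⌉ − ⌈1213/121⌉ = 11 − 11 = 0
n=30: ⌈(31·41+24)/121⌉ − ⌈(30·41+24)/121⌉ = ⌈1295/121⌉ − ⌈1254/121⌉ = 11 − 11 = 0
n=31: ⌈(32·41+24)/121⌉ − ⌈(31·41+24)/121⌉ = ⌈1336/121⌉ − ⌈1295/121⌉ = 12 − 11 = 1

00100100100100100100100101001001


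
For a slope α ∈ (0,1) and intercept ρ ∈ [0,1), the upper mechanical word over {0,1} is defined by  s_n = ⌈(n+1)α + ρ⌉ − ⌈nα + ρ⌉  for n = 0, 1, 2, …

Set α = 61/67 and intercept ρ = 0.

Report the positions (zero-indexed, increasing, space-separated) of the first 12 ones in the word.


n=0: ⌈61/67⌉−⌈0/67⌉ = 1−0 = 1  ← one
n=1: ⌈122/67⌉−⌈61/67⌉ = 2−1 = 1  ← one
n=2: ⌈183/67⌉−⌈122/67⌉ = 3−2 = 1  ← one
n=3: ⌈244/67⌉−⌈183/67⌉ = 4−3 = 1  ← one
n=4: ⌈305/67⌉−⌈244/67⌉ = 5−4 = 1  ← one
n=5: ⌈366/67⌉−⌈305/67⌉ = 6−5 = 1  ← one
n=6: ⌈427/67⌉−⌈366/67⌉ = 7−6 = 1  ← one
n=7: ⌈488/67⌉−⌈427/67⌉ = 8−7 = 1  ← one
n=8: ⌈549/67⌉−⌈488/67⌉ = 9−8 = 1  ← one
n=9: ⌈610/67⌉−⌈549/67⌉ = 10−9 = 1  ← one
n=10: ⌈671/67⌉−⌈610/67⌉ = 11−10 = 1  ← one
n=11: ⌈732/67⌉−⌈671/67⌉ = 11−11 = 0
n=12: ⌈793/67⌉−⌈732/67⌉ = 12−11 = 1  ← one
positions of the first 12 ones: 0 1 2 3 4 5 6 7 8 9 10 12

0 1 2 3 4 5 6 7 8 9 10 12


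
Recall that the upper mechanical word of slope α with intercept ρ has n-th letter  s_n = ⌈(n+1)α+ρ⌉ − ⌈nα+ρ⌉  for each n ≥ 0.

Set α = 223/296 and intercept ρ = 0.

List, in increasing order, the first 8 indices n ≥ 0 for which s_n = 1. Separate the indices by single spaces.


n=0: ⌈223/296⌉−⌈0/296⌉ = 1−0 = 1  ← one
n=1: ⌈446/296⌉−⌈223/296⌉ = 2−1 = 1  ← one
n=2: ⌈669/296⌉−⌈446/296⌉ = 3−2 = 1  ← one
n=3: ⌈892/296⌉−⌈669/296⌉ = 4−3 = 1  ← one
n=4: ⌈1115/296⌉−⌈892/296⌉ = 4−4 = 0
n=5: ⌈1338/296⌉−⌈1115/296⌉ = 5−4 = 1  ← one
n=6: ⌈1561/296⌉−⌈1338/296⌉ = 6−5 = 1  ← one
n=7: ⌈1784/296⌉−⌈1561/296⌉ = 7−6 = 1  ← one
n=8: ⌈2007/296⌉−⌈1784/296⌉ = 7−7 = 0
n=9: ⌈2230/296⌉−⌈2007/296⌉ = 8−7 = 1  ← one
positions of the first 8 ones: 0 1 2 3 5 6 7 9

0 1 2 3 5 6 7 9


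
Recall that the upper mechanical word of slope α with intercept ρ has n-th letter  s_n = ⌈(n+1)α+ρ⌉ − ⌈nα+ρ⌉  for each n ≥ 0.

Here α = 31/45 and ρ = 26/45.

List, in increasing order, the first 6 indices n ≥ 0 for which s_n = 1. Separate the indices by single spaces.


n=0: ⌈57/45⌉−⌈26/45⌉ = 2−1 = 1  ← one
n=1: ⌈88/45⌉−⌈57/45⌉ = 2−2 = 0
n=2: ⌈119/45⌉−⌈88/45⌉ = 3−2 = 1  ← one
n=3: ⌈150/45⌉−⌈119/45⌉ = 4−3 = 1  ← one
n=4: ⌈181/45⌉−⌈150/45⌉ = 5−4 = 1  ← one
n=5: ⌈212/45⌉−⌈181/45⌉ = 5−5 = 0
n=6: ⌈243/45⌉−⌈212/45⌉ = 6−5 = 1  ← one
n=7: ⌈274/45⌉−⌈243/45⌉ = 7−6 = 1  ← one
positions of the first 6 ones: 0 2 3 4 6 7

0 2 3 4 6 7


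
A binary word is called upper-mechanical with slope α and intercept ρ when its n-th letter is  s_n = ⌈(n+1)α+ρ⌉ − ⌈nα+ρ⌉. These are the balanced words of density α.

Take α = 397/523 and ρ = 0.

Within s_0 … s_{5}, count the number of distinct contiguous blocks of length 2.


t_n = ⌈(n·397)/523⌉ for n = 0 … 6:
  n=0…6: ⌈0/523⌉=0 ⌈397/523⌉=1 ⌈794/523⌉=2 ⌈1191/523⌉=3 ⌈1588/523⌉=4 ⌈1985/523⌉=4 ⌈2382/523⌉=5
s_n = t_(n+1) − t_n for n = 0 … 5 gives
prefix = 111101
slide a length-2 window over [0..1] … [4..5] (5 windows); first occurrence of each distinct factor:
  [  0..  1] 11
  [  3..  4] 10
  [  4..  5] 01
  (the other 2 windows repeat one of these)
distinct factors: {01, 10, 11}
count = 3  (Sturmian bound for length 2 is 3)

3


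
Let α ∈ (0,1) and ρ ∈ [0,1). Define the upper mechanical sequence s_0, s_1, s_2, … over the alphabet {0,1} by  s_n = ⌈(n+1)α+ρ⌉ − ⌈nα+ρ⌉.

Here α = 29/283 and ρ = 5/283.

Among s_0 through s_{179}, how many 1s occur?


18

#1s = Σ_{n=0}^{179} s_n = Σ_{n=0}^{179} (⌈(n+1)α+ρ⌉ − ⌈nα+ρ⌉)
the sum telescopes: every ⌈nα+ρ⌉ with 0 < n < 180 appears once with + and once with −, leaving ⌈180α+ρ⌉ − ⌈0·α+ρ⌉
180α + ρ = (180·29 + 5) / 283 = 5225/283
ρ = 5/283
⌈5225/283⌉ = 19,  ⌈5/283⌉ = 1
#1s = 19 − 1 = 18


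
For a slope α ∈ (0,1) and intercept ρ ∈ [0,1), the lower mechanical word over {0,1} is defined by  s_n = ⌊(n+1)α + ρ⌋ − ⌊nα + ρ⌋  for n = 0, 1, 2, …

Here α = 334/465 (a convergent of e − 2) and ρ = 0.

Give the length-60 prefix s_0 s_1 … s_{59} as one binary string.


n=0: ⌊(1·334)/465⌋ − ⌊(0·334)/465⌋ = ⌊334/465⌋ − ⌊0/465⌋ = 0 − 0 = 0
n=1: ⌊(2·334)/465⌋ − ⌊(1·334)/465⌋ = ⌊668/465⌋ − ⌊334/465⌋ = 1 − 0 = 1
n=2: ⌊(3·334)/465⌋ − ⌊(2·334)/465⌋ = ⌊1002/465⌋ − ⌊668/465⌋ = 2 − 1 = 1
n=3: ⌊(4·334)/465⌋ − ⌊(3·334)/465⌋ = ⌊1336/465⌋ − ⌊1002/465⌋ = 2 − 2 = 0
n=4: ⌊(5·334)/465⌋ − ⌊(4·334)/465⌋ = ⌊1670/465⌋ − ⌊1336/465⌋ = 3 − 2 = 1
n=5: ⌊(6·334)/465⌋ − ⌊(5·334)/465⌋ = ⌊2004/465⌋ − ⌊1670/465⌋ = 4 − 3 = 1
n=6: ⌊(7·334)/465⌋ − ⌊(6·334)/465⌋ = ⌊2338/465⌋ − ⌊2004/465⌋ = 5 − 4 = 1
n=7: ⌊(8·334)/465⌋ − ⌊(7·334)/465⌋ = ⌊2672/465⌋ − ⌊2338/465⌋ = 5 − 5 = 0
n=8: ⌊(9·334)/465⌋ − ⌊(8·334)/465⌋ = ⌊3006/465⌋ − ⌊2672/465⌋ = 6 − 5 = 1
n=9: ⌊(10·334)/465⌋ − ⌊(9·334)/465⌋ = ⌊3340/465⌋ − ⌊3006/465⌋ = 7 − 6 = 1
n=10: ⌊(11·334)/465⌋ − ⌊(10·334)/465⌋ = ⌊3674/465⌋ − ⌊3340/465⌋ = 7 − 7 = 0
n=11: ⌊(12·334)/465⌋ − ⌊(11·334)/465⌋ = ⌊4008/465⌋ − ⌊3674/465⌋ = 8 − 7 = 1
n=12: ⌊(13·334)/465⌋ − ⌊(12·334)/465⌋ = ⌊4342/465⌋ − ⌊4008/465⌋ = 9 − 8 = 1
n=13: ⌊(14·334)/465⌋ − ⌊(13·334)/465⌋ = ⌊4676/465⌋ − ⌊4342/465⌋ = 10 − 9 = 1
n=14: ⌊(15·334)/465⌋ − ⌊(14·334)/465⌋ = ⌊5010/465⌋ − ⌊4676/465⌋ = 10 − 10 = 0
n=15: ⌊(16·334)/465⌋ − ⌊(15·334)/465⌋ = ⌊5344/465⌋ − ⌊5010/465⌋ = 11 − 10 = 1
n=16: ⌊(17·334)/465⌋ − ⌊(16·334)/465⌋ = ⌊5678/465⌋ − ⌊5344/465⌋ = 12 − 11 = 1
n=17: ⌊(18·334)/465⌋ − ⌊(17·334)/465⌋ = ⌊6012/465⌋ − ⌊5678/465⌋ = 12 − 12 = 0
n=18: ⌊(19·334)/465⌋ − ⌊(18·334)/465⌋ = ⌊6346/465⌋ − ⌊6012/465⌋ = 13 − 12 = 1
n=19: ⌊(20·334)/465⌋ − ⌊(19·334)/465⌋ = ⌊6680/465⌋ − ⌊6346/465⌋ = 14 − 13 = 1
n=20: ⌊(21·334)/465⌋ − ⌊(20·334)/465⌋ = ⌊7014/465⌋ − ⌊6680/465⌋ = 15 − 14 = 1
n=21: ⌊(22·334)/465⌋ − ⌊(21·334)/465⌋ = ⌊7348/465⌋ − ⌊7014/465⌋ = 15 − 15 = 0
n=22: ⌊(23·334)/465⌋ − ⌊(22·334)/465⌋ = ⌊7682/465⌋ − ⌊7348/465⌋ = 16 − 15 = 1
n=23: ⌊(24·334)/465⌋ − ⌊(23·334)/465⌋ = ⌊8016/465⌋ − ⌊7682/465⌋ = 17 − 16 = 1
n=24: ⌊(25·334)/465⌋ − ⌊(24·334)/465⌋ = ⌊8350/465⌋ − ⌊8016/465⌋ = 17 − 17 = 0
n=25: ⌊(26·334)/465⌋ − ⌊(25·334)/465⌋ = ⌊8684/465⌋ − ⌊8350/465⌋ = 18 − 17 = 1
n=26: ⌊(27·334)/465⌋ − ⌊(26·334)/465⌋ = ⌊9018/465⌋ − ⌊8684/465⌋ = 19 − 18 = 1
n=27: ⌊(28·334)/465⌋ − ⌊(27·334)/465⌋ = ⌊9352/465⌋ − ⌊9018/465⌋ = 20 − 19 = 1
n=28: ⌊(29·334)/465⌋ − ⌊(28·334)/465⌋ = ⌊9686/465⌋ − ⌊9352/465⌋ = 20 − 20 = 0
n=29: ⌊(30·334)/465⌋ − ⌊(29·334)/465⌋ = ⌊10020/465⌋ − ⌊9686/465⌋ = 21 − 20 = 1
n=30: ⌊(31·334)/465⌋ − ⌊(30·334)/465⌋ = ⌊10354/465⌋ − ⌊10020/465⌋ = 22 − 21 = 1
n=31: ⌊(32·334)/465⌋ − ⌊(31·334)/465⌋ = ⌊10688/465⌋ − ⌊10354/465⌋ = 22 − 22 = 0
n=32: ⌊(33·334)/465⌋ − ⌊(32·334)/465⌋ = ⌊11022/465⌋ − ⌊10688/465⌋ = 23 − 22 = 1
n=33: ⌊(34·334)/465⌋ − ⌊(33·334)/465⌋ = ⌊11356/465⌋ − ⌊11022/465⌋ = 24 − 23 = 1
n=34: ⌊(35·334)/465⌋ − ⌊(34·334)/465⌋ = ⌊11690/465⌋ − ⌊11356/465⌋ = 25 − 24 = 1
n=35: ⌊(36·334)/465⌋ − ⌊(35·334)/465⌋ = ⌊12024/465⌋ − ⌊11690/465⌋ = 25 − 25 = 0
n=36: ⌊(37·334)/465⌋ − ⌊(36·334)/465⌋ = ⌊12358/465⌋ − ⌊12024/465⌋ = 26 − 25 = 1
n=37: ⌊(38·334)/465⌋ − ⌊(37·334)/465⌋ = ⌊12692/465⌋ − ⌊12358/465⌋ = 27 − 26 = 1
n=38: ⌊(39·334)/465⌋ − ⌊(38·334)/465⌋ = ⌊13026/465⌋ − ⌊12692/465⌋ = 28 − 27 = 1
n=39: ⌊(40·334)/465⌋ − ⌊(39·334)/465⌋ = ⌊13360/465⌋ − ⌊13026/465⌋ = 28 − 28 = 0
n=40: ⌊(41·334)/465⌋ − ⌊(40·334)/465⌋ = ⌊13694/465⌋ − ⌊13360/465⌋ = 29 − 28 = 1
n=41: ⌊(42·334)/465⌋ − ⌊(41·334)/465⌋ = ⌊14028/465⌋ − ⌊13694/465⌋ = 30 − 29 = 1
n=42: ⌊(43·334)/465⌋ − ⌊(42·334)/465⌋ = ⌊14362/465⌋ − ⌊14028/465⌋ = 30 − 30 = 0
n=43: ⌊(44·334)/465⌋ − ⌊(43·334)/465⌋ = ⌊14696/465⌋ − ⌊14362/465⌋ = 31 − 30 = 1
n=44: ⌊(45·334)/465⌋ − ⌊(44·334)/465⌋ = ⌊15030/465⌋ − ⌊14696/465⌋ = 32 − 31 = 1
n=45: ⌊(46·334)/465⌋ − ⌊(45·334)/465⌋ = ⌊15364/465⌋ − ⌊15030/465⌋ = 33 − 32 = 1
n=46: ⌊(47·334)/465⌋ − ⌊(46·334)/465⌋ = ⌊15698/465⌋ − ⌊15364/465⌋ = 33 − 33 = 0
n=47: ⌊(48·334)/465⌋ − ⌊(47·334)/465⌋ = ⌊16032/465⌋ − ⌊15698/465⌋ = 34 − 33 = 1
n=48: ⌊(49·334)/465⌋ − ⌊(48·334)/465⌋ = ⌊16366/465⌋ − ⌊16032/465⌋ = 35 − 34 = 1
n=49: ⌊(50·334)/465⌋ − ⌊(49·334)/465⌋ = ⌊16700/465⌋ − ⌊16366/465⌋ = 35 − 35 = 0
n=50: ⌊(51·334)/465⌋ − ⌊(50·334)/465⌋ = ⌊17034/465⌋ − ⌊16700/465⌋ = 36 − 35 = 1
n=51: ⌊(52·334)/465⌋ − ⌊(51·334)/465⌋ = ⌊17368/465⌋ − ⌊17034/465⌋ = 37 − 36 = 1
n=52: ⌊(53·334)/465⌋ − ⌊(52·334)/465⌋ = ⌊17702/465⌋ − ⌊17368/465⌋ = 38 − 37 = 1
n=53: ⌊(54·334)/465⌋ − ⌊(53·334)/465⌋ = ⌊18036/465⌋ − ⌊17702/465⌋ = 38 − 38 = 0
n=54: ⌊(55·334)/465⌋ − ⌊(54·334)/465⌋ = ⌊18370/465⌋ − ⌊18036/465⌋ = 39 − 38 = 1
n=55: ⌊(56·334)/465⌋ − ⌊(55·334)/465⌋ = ⌊18704/465⌋ − ⌊18370/465⌋ = 40 − 39 = 1
n=56: ⌊(57·334)/465⌋ − ⌊(56·334)/465⌋ = ⌊19038/465⌋ − ⌊18704/465⌋ = 40 − 40 = 0
n=57: ⌊(58·334)/465⌋ − ⌊(57·334)/465⌋ = ⌊19372/465⌋ − ⌊19038/465⌋ = 41 − 40 = 1
n=58: ⌊(59·334)/465⌋ − ⌊(58·334)/465⌋ = ⌊19706/465⌋ − ⌊19372/465⌋ = 42 − 41 = 1
n=59: ⌊(60·334)/465⌋ − ⌊(59·334)/465⌋ = ⌊20040/465⌋ − ⌊19706/465⌋ = 43 − 42 = 1

011011101101110110111011011101101110111011011101101110110111


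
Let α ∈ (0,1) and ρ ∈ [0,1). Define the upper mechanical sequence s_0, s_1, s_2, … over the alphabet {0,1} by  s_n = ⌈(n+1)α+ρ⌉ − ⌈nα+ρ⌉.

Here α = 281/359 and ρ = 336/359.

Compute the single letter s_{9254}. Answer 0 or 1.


(n+1)α + ρ = (9255·281 + 336) / 359 = 2600991/359
nα + ρ     = (9254·281 + 336) / 359 = 2600710/359
⌈2600991/359⌉ = 7246,  ⌈2600710/359⌉ = 7245
s_{9254} = 7246 − 7245 = 1

1


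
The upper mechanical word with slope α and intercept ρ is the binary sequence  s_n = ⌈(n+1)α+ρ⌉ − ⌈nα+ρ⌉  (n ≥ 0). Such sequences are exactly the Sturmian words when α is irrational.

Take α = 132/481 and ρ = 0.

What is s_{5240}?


0

(n+1)α + ρ = (5241·132) / 481 = 691812/481
nα + ρ     = (5240·132) / 481 = 691680/481
⌈691812/481⌉ = 1439,  ⌈691680/481⌉ = 1439
s_{5240} = 1439 − 1439 = 0


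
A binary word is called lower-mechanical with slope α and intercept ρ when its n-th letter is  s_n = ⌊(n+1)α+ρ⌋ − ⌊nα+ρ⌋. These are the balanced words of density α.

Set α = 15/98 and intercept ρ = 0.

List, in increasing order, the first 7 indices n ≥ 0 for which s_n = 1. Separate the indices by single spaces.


n=0: ⌊15/98⌋−⌊0/98⌋ = 0−0 = 0
n=1: ⌊30/98⌋−⌊15/98⌋ = 0−0 = 0
n=2: ⌊45/98⌋−⌊30/98⌋ = 0−0 = 0
n=3: ⌊60/98⌋−⌊45/98⌋ = 0−0 = 0
n=4: ⌊75/98⌋−⌊60/98⌋ = 0−0 = 0
n=5: ⌊90/98⌋−⌊75/98⌋ = 0−0 = 0
n=6: ⌊105/98⌋−⌊90/98⌋ = 1−0 = 1  ← one
n=7: ⌊120/98⌋−⌊105/98⌋ = 1−1 = 0
n=8: ⌊135/98⌋−⌊120/98⌋ = 1−1 = 0
n=9: ⌊150/98⌋−⌊135/98⌋ = 1−1 = 0
n=10: ⌊165/98⌋−⌊150/98⌋ = 1−1 = 0
n=11: ⌊180/98⌋−⌊165/98⌋ = 1−1 = 0
n=12: ⌊195/98⌋−⌊180/98⌋ = 1−1 = 0
n=13: ⌊210/98⌋−⌊195/98⌋ = 2−1 = 1  ← one
n=14: ⌊225/98⌋−⌊210/98⌋ = 2−2 = 0
n=15: ⌊240/98⌋−⌊225/98⌋ = 2−2 = 0
n=16: ⌊255/98⌋−⌊240/98⌋ = 2−2 = 0
n=17: ⌊270/98⌋−⌊255/98⌋ = 2−2 = 0
n=18: ⌊285/98⌋−⌊270/98⌋ = 2−2 = 0
n=19: ⌊300/98⌋−⌊285/98⌋ = 3−2 = 1  ← one
n=20: ⌊315/98⌋−⌊300/98⌋ = 3−3 = 0
n=21: ⌊330/98⌋−⌊315/98⌋ = 3−3 = 0
n=22: ⌊345/98⌋−⌊330/98⌋ = 3−3 = 0
n=23: ⌊360/98⌋−⌊345/98⌋ = 3−3 = 0
n=24: ⌊375/98⌋−⌊360/98⌋ = 3−3 = 0
n=25: ⌊390/98⌋−⌊375/98⌋ = 3−3 = 0
n=26: ⌊405/98⌋−⌊390/98⌋ = 4−3 = 1  ← one
n=27: ⌊420/98⌋−⌊405/98⌋ = 4−4 = 0
n=28: ⌊435/98⌋−⌊420/98⌋ = 4−4 = 0
n=29: ⌊450/98⌋−⌊435/98⌋ = 4−4 = 0
n=30: ⌊465/98⌋−⌊450/98⌋ = 4−4 = 0
n=31: ⌊480/98⌋−⌊465/98⌋ = 4−4 = 0
n=32: ⌊495/98⌋−⌊480/98⌋ = 5−4 = 1  ← one
n=33: ⌊510/98⌋−⌊495/98⌋ = 5−5 = 0
n=34: ⌊525/98⌋−⌊510/98⌋ = 5−5 = 0
n=35: ⌊540/98⌋−⌊525/98⌋ = 5−5 = 0
n=36: ⌊555/98⌋−⌊540/98⌋ = 5−5 = 0
n=37: ⌊570/98⌋−⌊555/98⌋ = 5−5 = 0
n=38: ⌊585/98⌋−⌊570/98⌋ = 5−5 = 0
n=39: ⌊600/98⌋−⌊585/98⌋ = 6−5 = 1  ← one
n=40: ⌊615/98⌋−⌊600/98⌋ = 6−6 = 0
n=41: ⌊630/98⌋−⌊615/98⌋ = 6−6 = 0
n=42: ⌊645/98⌋−⌊630/98⌋ = 6−6 = 0
n=43: ⌊660/98⌋−⌊645/98⌋ = 6−6 = 0
n=44: ⌊675/98⌋−⌊660/98⌋ = 6−6 = 0
n=45: ⌊690/98⌋−⌊675/98⌋ = 7−6 = 1  ← one
positions of the first 7 ones: 6 13 19 26 32 39 45

6 13 19 26 32 39 45


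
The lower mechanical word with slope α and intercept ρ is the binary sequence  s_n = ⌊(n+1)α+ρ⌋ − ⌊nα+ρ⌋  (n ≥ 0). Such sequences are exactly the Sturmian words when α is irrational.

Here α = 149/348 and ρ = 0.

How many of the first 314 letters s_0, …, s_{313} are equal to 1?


#1s = Σ_{n=0}^{313} s_n = Σ_{n=0}^{313} (⌊(n+1)α+ρ⌋ − ⌊nα+ρ⌋)
the sum telescopes: every ⌊nα+ρ⌋ with 0 < n < 314 appears once with + and once with −, leaving ⌊314α+ρ⌋ − ⌊0·α+ρ⌋
314α + ρ = (314·149) / 348 = 46786/348
ρ = 0/348
⌊46786/348⌋ = 134,  ⌊0/348⌋ = 0
#1s = 134 − 0 = 134

134


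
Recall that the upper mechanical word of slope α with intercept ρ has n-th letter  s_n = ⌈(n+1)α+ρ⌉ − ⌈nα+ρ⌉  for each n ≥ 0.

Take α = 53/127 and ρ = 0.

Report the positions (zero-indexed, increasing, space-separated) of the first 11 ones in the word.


n=0: ⌈53/127⌉−⌈0/127⌉ = 1−0 = 1  ← one
n=1: ⌈106/127⌉−⌈53/127⌉ = 1−1 = 0
n=2: ⌈159/127⌉−⌈106/127⌉ = 2−1 = 1  ← one
n=3: ⌈212/127⌉−⌈159/127⌉ = 2−2 = 0
n=4: ⌈265/127⌉−⌈212/127⌉ = 3−2 = 1  ← one
n=5: ⌈318/127⌉−⌈265/127⌉ = 3−3 = 0
n=6: ⌈371/127⌉−⌈318/127⌉ = 3−3 = 0
n=7: ⌈424/127⌉−⌈371/127⌉ = 4−3 = 1  ← one
n=8: ⌈477/127⌉−⌈424/127⌉ = 4−4 = 0
n=9: ⌈530/127⌉−⌈477/127⌉ = 5−4 = 1  ← one
n=10: ⌈583/127⌉−⌈530/127⌉ = 5−5 = 0
n=11: ⌈636/127⌉−⌈583/127⌉ = 6−5 = 1  ← one
n=12: ⌈689/127⌉−⌈636/127⌉ = 6−6 = 0
n=13: ⌈742/127⌉−⌈689/127⌉ = 6−6 = 0
n=14: ⌈795/127⌉−⌈742/127⌉ = 7−6 = 1  ← one
n=15: ⌈848/127⌉−⌈795/127⌉ = 7−7 = 0
n=16: ⌈901/127⌉−⌈848/127⌉ = 8−7 = 1  ← one
n=17: ⌈954/127⌉−⌈901/127⌉ = 8−8 = 0
n=18: ⌈1007/127⌉−⌈954/127⌉ = 8−8 = 0
n=19: ⌈1060/127⌉−⌈1007/127⌉ = 9−8 = 1  ← one
n=20: ⌈1113/127⌉−⌈1060/127⌉ = 9−9 = 0
n=21: ⌈1166/127⌉−⌈1113/127⌉ = 10−9 = 1  ← one
n=22: ⌈1219/127⌉−⌈1166/127⌉ = 10−10 = 0
n=23: ⌈1272/127⌉−⌈1219/127⌉ = 11−10 = 1  ← one
positions of the first 11 ones: 0 2 4 7 9 11 14 16 19 21 23

0 2 4 7 9 11 14 16 19 21 23


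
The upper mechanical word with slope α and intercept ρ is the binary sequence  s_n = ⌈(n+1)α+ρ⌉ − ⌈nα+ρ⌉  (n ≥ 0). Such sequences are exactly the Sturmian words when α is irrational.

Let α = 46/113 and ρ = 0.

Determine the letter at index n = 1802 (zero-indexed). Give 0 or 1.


(n+1)α + ρ = (1803·46) / 113 = 82938/113
nα + ρ     = (1802·46) / 113 = 82892/113
⌈82938/113⌉ = 734,  ⌈82892/113⌉ = 734
s_{1802} = 734 − 734 = 0

0


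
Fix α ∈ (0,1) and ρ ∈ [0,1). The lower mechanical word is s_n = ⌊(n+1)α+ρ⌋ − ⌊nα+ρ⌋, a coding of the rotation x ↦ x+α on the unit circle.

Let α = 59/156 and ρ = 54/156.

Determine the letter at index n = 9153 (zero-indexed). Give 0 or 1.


0

(n+1)α + ρ = (9154·59 + 54) / 156 = 540140/156
nα + ρ     = (9153·59 + 54) / 156 = 540081/156
⌊540140/156⌋ = 3462,  ⌊540081/156⌋ = 3462
s_{9153} = 3462 − 3462 = 0


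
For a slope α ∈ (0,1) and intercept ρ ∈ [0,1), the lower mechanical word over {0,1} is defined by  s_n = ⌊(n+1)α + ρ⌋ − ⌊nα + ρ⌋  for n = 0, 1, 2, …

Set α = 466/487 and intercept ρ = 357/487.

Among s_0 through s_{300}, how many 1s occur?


#1s = Σ_{n=0}^{300} s_n = Σ_{n=0}^{300} (⌊(n+1)α+ρ⌋ − ⌊nα+ρ⌋)
the sum telescopes: every ⌊nα+ρ⌋ with 0 < n < 301 appears once with + and once with −, leaving ⌊301α+ρ⌋ − ⌊0·α+ρ⌋
301α + ρ = (301·466 + 357) / 487 = 140623/487
ρ = 357/487
⌊140623/487⌋ = 288,  ⌊357/487⌋ = 0
#1s = 288 − 0 = 288

288


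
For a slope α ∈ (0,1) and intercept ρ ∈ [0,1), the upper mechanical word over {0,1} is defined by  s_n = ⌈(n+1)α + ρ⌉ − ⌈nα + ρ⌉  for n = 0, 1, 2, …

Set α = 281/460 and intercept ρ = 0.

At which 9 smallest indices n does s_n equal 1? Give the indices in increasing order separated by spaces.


0 1 3 4 6 8 9 11 13

n=0: ⌈281/460⌉−⌈0/460⌉ = 1−0 = 1  ← one
n=1: ⌈562/460⌉−⌈281/460⌉ = 2−1 = 1  ← one
n=2: ⌈843/460⌉−⌈562/460⌉ = 2−2 = 0
n=3: ⌈1124/460⌉−⌈843/460⌉ = 3−2 = 1  ← one
n=4: ⌈1405/460⌉−⌈1124/460⌉ = 4−3 = 1  ← one
n=5: ⌈1686/460⌉−⌈1405/460⌉ = 4−4 = 0
n=6: ⌈1967/460⌉−⌈1686/460⌉ = 5−4 = 1  ← one
n=7: ⌈2248/460⌉−⌈1967/460⌉ = 5−5 = 0
n=8: ⌈2529/460⌉−⌈2248/460⌉ = 6−5 = 1  ← one
n=9: ⌈2810/460⌉−⌈2529/460⌉ = 7−6 = 1  ← one
n=10: ⌈3091/460⌉−⌈2810/460⌉ = 7−7 = 0
n=11: ⌈3372/460⌉−⌈3091/460⌉ = 8−7 = 1  ← one
n=12: ⌈3653/460⌉−⌈3372/460⌉ = 8−8 = 0
n=13: ⌈3934/460⌉−⌈3653/460⌉ = 9−8 = 1  ← one
positions of the first 9 ones: 0 1 3 4 6 8 9 11 13


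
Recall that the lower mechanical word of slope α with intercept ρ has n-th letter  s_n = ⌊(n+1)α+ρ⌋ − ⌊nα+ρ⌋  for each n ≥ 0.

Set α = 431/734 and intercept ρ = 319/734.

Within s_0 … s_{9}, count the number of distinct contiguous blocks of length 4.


t_n = ⌊(n·431+319)/734⌋ for n = 0 … 10:
  n=0…9: ⌊319/734⌋=0 ⌊750/734⌋=1 ⌊1181/734⌋=1 ⌊1612/734⌋=2 ⌊2043/734⌋=2 ⌊2474/734⌋=3 ⌊2905/734⌋=3 ⌊3336/734⌋=4 ⌊3767/734⌋=5 ⌊4198/734⌋=5
  n=10: ⌊4629/734⌋=6
s_n = t_(n+1) − t_n for n = 0 … 9 gives
prefix = 1010101101
slide a length-4 window over [0..3] … [6..9] (7 windows); first occurrence of each distinct factor:
  [  0..  3] 1010
  [  1..  4] 0101
  [  4..  7] 1011
  [  5..  8] 0110
  [  6..  9] 1101
  (the other 2 windows repeat one of these)
distinct factors: {0101, 0110, 1010, 1011, 1101}
count = 5  (Sturmian bound for length 4 is 5)

5


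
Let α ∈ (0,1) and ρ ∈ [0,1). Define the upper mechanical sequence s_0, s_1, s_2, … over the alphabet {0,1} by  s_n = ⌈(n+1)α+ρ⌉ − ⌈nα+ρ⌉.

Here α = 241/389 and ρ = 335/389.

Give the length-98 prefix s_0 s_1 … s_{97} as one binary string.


n=0: ⌈(1·241+335)/389⌉ − ⌈(0·241+335)/389⌉ = ⌈576/389⌉ − ⌈335/389⌉ = 2 − 1 = 1
n=1: ⌈(2·241+335)/389⌉ − ⌈(1·241+335)/389⌉ = ⌈817/389⌉ − ⌈576/389⌉ = 3 − 2 = 1
n=2: ⌈(3·241+335)/389⌉ − ⌈(2·241+335)/389⌉ = ⌈1058/389⌉ − ⌈817/389⌉ = 3 − 3 = 0
n=3: ⌈(4·241+335)/389⌉ − ⌈(3·241+335)/389⌉ = ⌈1299/389⌉ − ⌈1058/389⌉ = 4 − 3 = 1
n=4: ⌈(5·241+335)/389⌉ − ⌈(4·241+335)/389⌉ = ⌈1540/389⌉ − ⌈1299/389⌉ = 4 − 4 = 0
n=5: ⌈(6·241+335)/389⌉ − ⌈(5·241+335)/389⌉ = ⌈1781/389⌉ − ⌈1540/389⌉ = 5 − 4 = 1
n=6: ⌈(7·241+335)/389⌉ − ⌈(6·241+335)/389⌉ = ⌈2022/389⌉ − ⌈1781/389⌉ = 6 − 5 = 1
n=7: ⌈(8·241+335)/389⌉ − ⌈(7·241+335)/389⌉ = ⌈2263/389⌉ − ⌈2022/389⌉ = 6 − 6 = 0
n=8: ⌈(9·241+335)/389⌉ − ⌈(8·241+335)/389⌉ = ⌈2504/389⌉ − ⌈2263/389⌉ = 7 − 6 = 1
n=9: ⌈(10·241+335)/389⌉ − ⌈(9·241+335)/389⌉ = ⌈2745/389⌉ − ⌈2504/389⌉ = 8 − 7 = 1
n=10: ⌈(11·241+335)/389⌉ − ⌈(10·241+335)/389⌉ = ⌈2986/389⌉ − ⌈2745/389⌉ = 8 − 8 = 0
n=11: ⌈(12·241+335)/389⌉ − ⌈(11·241+335)/389⌉ = ⌈3227/389⌉ − ⌈2986/389⌉ = 9 − 8 = 1
n=12: ⌈(13·241+335)/389⌉ − ⌈(12·241+335)/389⌉ = ⌈3468/389⌉ − ⌈3227/389⌉ = 9 − 9 = 0
n=13: ⌈(14·241+335)/389⌉ − ⌈(13·241+335)/389⌉ = ⌈3709/389⌉ − ⌈3468/389⌉ = 10 − 9 = 1
n=14: ⌈(15·241+335)/389⌉ − ⌈(14·241+335)/389⌉ = ⌈3950/389⌉ − ⌈3709/389⌉ = 11 − 10 = 1
n=15: ⌈(16·241+335)/389⌉ − ⌈(15·241+335)/389⌉ = ⌈4191/389⌉ − ⌈3950/389⌉ = 11 − 11 = 0
n=16: ⌈(17·241+335)/389⌉ − ⌈(16·241+335)/389⌉ = ⌈4432/389⌉ − ⌈4191/389⌉ = 12 − 11 = 1
n=17: ⌈(18·241+335)/389⌉ − ⌈(17·241+335)/389⌉ = ⌈4673/389⌉ − ⌈4432/389⌉ = 13 − 12 = 1
n=18: ⌈(19·241+335)/389⌉ − ⌈(18·241+335)/389⌉ = ⌈4914/389⌉ − ⌈4673/389⌉ = 13 − 13 = 0
n=19: ⌈(20·241+335)/389⌉ − ⌈(19·241+335)/389⌉ = ⌈5155/389⌉ − ⌈4914/389⌉ = 14 − 13 = 1
n=20: ⌈(21·241+335)/389⌉ − ⌈(20·241+335)/389⌉ = ⌈5396/389⌉ − ⌈5155/389⌉ = 14 − 14 = 0
n=21: ⌈(22·241+335)/389⌉ − ⌈(21·241+335)/389⌉ = ⌈5637/389⌉ − ⌈5396/389⌉ = 15 − 14 = 1
n=22: ⌈(23·241+335)/389⌉ − ⌈(22·241+335)/389⌉ = ⌈5878/389⌉ − ⌈5637/389⌉ = 16 − 15 = 1
n=23: ⌈(24·241+335)/389⌉ − ⌈(23·241+335)/389⌉ = ⌈6119/389⌉ − ⌈5878/389⌉ = 16 − 16 = 0
n=24: ⌈(25·241+335)/389⌉ − ⌈(24·241+335)/389⌉ = ⌈6360/389⌉ − ⌈6119/389⌉ = 17 − 16 = 1
n=25: ⌈(26·241+335)/389⌉ − ⌈(25·241+335)/389⌉ = ⌈6601/389⌉ − ⌈6360/389⌉ = 17 − 17 = 0
n=26: ⌈(27·241+335)/389⌉ − ⌈(26·241+335)/389⌉ = ⌈6842/389⌉ − ⌈6601/389⌉ = 18 − 17 = 1
n=27: ⌈(28·241+335)/389⌉ − ⌈(27·241+335)/389⌉ = ⌈7083/389⌉ − ⌈6842/389⌉ = 19 − 18 = 1
n=28: ⌈(29·241+335)/389⌉ − ⌈(28·241+335)/389⌉ = ⌈7324/389⌉ − ⌈7083/389⌉ = 19 − 19 = 0
n=29: ⌈(30·241+335)/389⌉ − ⌈(29·241+335)/389⌉ = ⌈7565/389⌉ − ⌈7324/389⌉ = 20 − 19 = 1
n=30: ⌈(31·241+335)/389⌉ − ⌈(30·241+335)/389⌉ = ⌈7806/389⌉ − ⌈7565/389⌉ = 21 − 20 = 1
n=31: ⌈(32·241+335)/389⌉ − ⌈(31·241+335)/389⌉ = ⌈8047/389⌉ − ⌈7806/389⌉ = 21 − 21 = 0
n=32: ⌈(33·241+335)/389⌉ − ⌈(32·241+335)/389⌉ = ⌈8288/389⌉ − ⌈8047/389⌉ = 22 − 21 = 1
n=33: ⌈(34·241+335)/389⌉ − ⌈(33·241+335)/389⌉ = ⌈8529/389⌉ − ⌈8288/389⌉ = 22 − 22 = 0
n=34: ⌈(35·241+335)/389⌉ − ⌈(34·241+335)/389⌉ = ⌈8770/389⌉ − ⌈8529/389⌉ = 23 − 22 = 1
n=35: ⌈(36·241+335)/389⌉ − ⌈(35·241+335)/389⌉ = ⌈9011/389⌉ − ⌈8770/389⌉ = 24 − 23 = 1
n=36: ⌈(37·241+335)/389⌉ − ⌈(36·241+335)/389⌉ = ⌈9252/389⌉ − ⌈9011/389⌉ = 24 − 24 = 0
n=37: ⌈(38·241+335)/389⌉ − ⌈(37·241+335)/389⌉ = ⌈9493/389⌉ − ⌈9252/389⌉ = 25 − 24 = 1
n=38: ⌈(39·241+335)/389⌉ − ⌈(38·241+335)/389⌉ = ⌈9734/389⌉ − ⌈9493/389⌉ = 26 − 25 = 1
n=39: ⌈(40·241+335)/389⌉ − ⌈(39·241+335)/389⌉ = ⌈9975/389⌉ − ⌈9734/389⌉ = 26 − 26 = 0
n=40: ⌈(41·241+335)/389⌉ − ⌈(40·241+335)/389⌉ = ⌈10216/389⌉ − ⌈9975/389⌉ = 27 − 26 = 1
n=41: ⌈(42·241+335)/389⌉ − ⌈(41·241+335)/389⌉ = ⌈10457/389⌉ − ⌈10216/389⌉ = 27 − 27 = 0
n=42: ⌈(43·241+335)/389⌉ − ⌈(42·241+335)/389⌉ = ⌈10698/389⌉ − ⌈10457/389⌉ = 28 − 27 = 1
n=43: ⌈(44·241+335)/389⌉ − ⌈(43·241+335)/389⌉ = ⌈10939/389⌉ − ⌈10698/389⌉ = 29 − 28 = 1
n=44: ⌈(45·241+335)/389⌉ − ⌈(44·241+335)/389⌉ = ⌈11180/389⌉ − ⌈10939/389⌉ = 29 − 29 = 0
n=45: ⌈(46·241+335)/389⌉ − ⌈(45·241+335)/389⌉ = ⌈11421/389⌉ − ⌈11180/389⌉ = 30 − 29 = 1
n=46: ⌈(47·241+335)/389⌉ − ⌈(46·241+335)/389⌉ = ⌈11662/389⌉ − ⌈11421/389⌉ = 30 − 30 = 0
n=47: ⌈(48·241+335)/389⌉ − ⌈(47·241+335)/389⌉ = ⌈11903/389⌉ − ⌈11662/389⌉ = 31 − 30 = 1
n=48: ⌈(49·241+335)/389⌉ − ⌈(48·241+335)/389⌉ = ⌈12144/389⌉ − ⌈11903/389⌉ = 32 − 31 = 1
n=49: ⌈(50·241+335)/389⌉ − ⌈(49·241+335)/389⌉ = ⌈12385/389⌉ − ⌈12144/389⌉ = 32 − 32 = 0
n=50: ⌈(51·241+335)/389⌉ − ⌈(50·241+335)/389⌉ = ⌈12626/389⌉ − ⌈12385/389⌉ = 33 − 32 = 1
n=51: ⌈(52·241+335)/389⌉ − ⌈(51·241+335)/389⌉ = ⌈12867/389⌉ − ⌈12626/389⌉ = 34 − 33 = 1
n=52: ⌈(53·241+335)/389⌉ − ⌈(52·241+335)/389⌉ = ⌈13108/389⌉ − ⌈12867/389⌉ = 34 − 34 = 0
n=53: ⌈(54·241+335)/389⌉ − ⌈(53·241+335)/389⌉ = ⌈13349/389⌉ − ⌈13108/389⌉ = 35 − 34 = 1
n=54: ⌈(55·241+335)/389⌉ − ⌈(54·241+335)/389⌉ = ⌈13590/389⌉ − ⌈13349/389⌉ = 35 − 35 = 0
n=55: ⌈(56·241+335)/389⌉ − ⌈(55·241+335)/389⌉ = ⌈13831/389⌉ − ⌈13590/389⌉ = 36 − 35 = 1
n=56: ⌈(57·241+335)/389⌉ − ⌈(56·241+335)/389⌉ = ⌈14072/389⌉ − ⌈13831/389⌉ = 37 − 36 = 1
n=57: ⌈(58·241+335)/389⌉ − ⌈(57·241+335)/389⌉ = ⌈14313/389⌉ − ⌈14072/389⌉ = 37 − 37 = 0
n=58: ⌈(59·241+335)/389⌉ − ⌈(58·241+335)/389⌉ = ⌈14554/389⌉ − ⌈14313/389⌉ = 38 − 37 = 1
n=59: ⌈(60·241+335)/389⌉ − ⌈(59·241+335)/389⌉ = ⌈14795/389⌉ − ⌈14554/389⌉ = 39 − 38 = 1
n=60: ⌈(61·241+335)/389⌉ − ⌈(60·241+335)/389⌉ = ⌈15036/389⌉ − ⌈14795/389⌉ = 39 − 39 = 0
n=61: ⌈(62·241+335)/389⌉ − ⌈(61·241+335)/389⌉ = ⌈15277/389⌉ − ⌈15036/389⌉ = 40 − 39 = 1
n=62: ⌈(63·241+335)/389⌉ − ⌈(62·241+335)/389⌉ = ⌈15518/389⌉ − ⌈15277/389⌉ = 40 − 40 = 0
n=63: ⌈(64·241+335)/389⌉ − ⌈(63·241+335)/389⌉ = ⌈15759/389⌉ − ⌈15518/389⌉ = 41 − 40 = 1
n=64: ⌈(65·241+335)/389⌉ − ⌈(64·241+335)/389⌉ = ⌈16000/389⌉ − ⌈15759/389⌉ = 42 − 41 = 1
n=65: ⌈(66·241+335)/389⌉ − ⌈(65·241+335)/389⌉ = ⌈16241/389⌉ − ⌈16000/389⌉ = 42 − 42 = 0
n=66: ⌈(67·241+335)/389⌉ − ⌈(66·241+335)/389⌉ = ⌈16482/389⌉ − ⌈16241/389⌉ = 43 − 42 = 1
n=67: ⌈(68·241+335)/389⌉ − ⌈(67·241+335)/389⌉ = ⌈16723/389⌉ − ⌈16482/389⌉ = 43 − 43 = 0
n=68: ⌈(69·241+335)/389⌉ − ⌈(68·241+335)/389⌉ = ⌈16964/389⌉ − ⌈16723/389⌉ = 44 − 43 = 1
n=69: ⌈(70·241+335)/389⌉ − ⌈(69·241+335)/389⌉ = ⌈17205/389⌉ − ⌈16964/389⌉ = 45 − 44 = 1
n=70: ⌈(71·241+335)/389⌉ − ⌈(70·241+335)/389⌉ = ⌈17446/389⌉ − ⌈17205/389⌉ = 45 − 45 = 0
n=71: ⌈(72·241+335)/389⌉ − ⌈(71·241+335)/389⌉ = ⌈17687/389⌉ − ⌈17446/389⌉ = 46 − 45 = 1
n=72: ⌈(73·241+335)/389⌉ − ⌈(72·241+335)/389⌉ = ⌈17928/389⌉ − ⌈17687/389⌉ = 47 − 46 = 1
n=73: ⌈(74·241+335)/389⌉ − ⌈(73·241+335)/389⌉ = ⌈18169/389⌉ − ⌈17928/389⌉ = 47 − 47 = 0
n=74: ⌈(75·241+335)/389⌉ − ⌈(74·241+335)/389⌉ = ⌈18410/389⌉ − ⌈18169/389⌉ = 48 − 47 = 1
n=75: ⌈(76·241+335)/389⌉ − ⌈(75·241+335)/389⌉ = ⌈18651/389⌉ − ⌈18410/389⌉ = 48 − 48 = 0
n=76: ⌈(77·241+335)/389⌉ − ⌈(76·241+335)/389⌉ = ⌈18892/389⌉ − ⌈18651/389⌉ = 49 − 48 = 1
n=77: ⌈(78·241+335)/389⌉ − ⌈(77·241+335)/389⌉ = ⌈19133/389⌉ − ⌈18892/389⌉ = 50 − 49 = 1
n=78: ⌈(79·241+335)/389⌉ − ⌈(78·241+335)/389⌉ = ⌈19374/389⌉ − ⌈19133/389⌉ = 50 − 50 = 0
n=79: ⌈(80·241+335)/389⌉ − ⌈(79·241+335)/389⌉ = ⌈19615/389⌉ − ⌈19374/389⌉ = 51 − 50 = 1
n=80: ⌈(81·241+335)/389⌉ − ⌈(80·241+335)/389⌉ = ⌈19856/389⌉ − ⌈19615/389⌉ = 52 − 51 = 1
n=81: ⌈(82·241+335)/389⌉ − ⌈(81·241+335)/389⌉ = ⌈20097/389⌉ − ⌈19856/389⌉ = 52 − 52 = 0
n=82: ⌈(83·241+335)/389⌉ − ⌈(82·241+335)/389⌉ = ⌈20338/389⌉ − ⌈20097/389⌉ = 53 − 52 = 1
n=83: ⌈(84·241+335)/389⌉ − ⌈(83·241+335)/389⌉ = ⌈20579/389⌉ − ⌈20338/389⌉ = 53 − 53 = 0
n=84: ⌈(85·241+335)/389⌉ − ⌈(84·241+335)/389⌉ = ⌈20820/389⌉ − ⌈20579/389⌉ = 54 − 53 = 1
n=85: ⌈(86·241+335)/389⌉ − ⌈(85·241+335)/389⌉ = ⌈21061/389⌉ − ⌈20820/389⌉ = 55 − 54 = 1
n=86: ⌈(87·241+335)/389⌉ − ⌈(86·241+335)/389⌉ = ⌈21302/389⌉ − ⌈21061/389⌉ = 55 − 55 = 0
n=87: ⌈(88·241+335)/389⌉ − ⌈(87·241+335)/389⌉ = ⌈21543/389⌉ − ⌈21302/389⌉ = 56 − 55 = 1
n=88: ⌈(89·241+335)/389⌉ − ⌈(88·241+335)/389⌉ = ⌈21784/389⌉ − ⌈21543/389⌉ = 56 − 56 = 0
n=89: ⌈(90·241+335)/389⌉ − ⌈(89·241+335)/389⌉ = ⌈22025/389⌉ − ⌈21784/389⌉ = 57 − 56 = 1
n=90: ⌈(91·241+335)/389⌉ − ⌈(90·241+335)/389⌉ = ⌈22266/389⌉ − ⌈22025/389⌉ = 58 − 57 = 1
n=91: ⌈(92·241+335)/389⌉ − ⌈(91·241+335)/389⌉ = ⌈22507/389⌉ − ⌈22266/389⌉ = 58 − 58 = 0
n=92: ⌈(93·241+335)/389⌉ − ⌈(92·241+335)/389⌉ = ⌈22748/389⌉ − ⌈22507/389⌉ = 59 − 58 = 1
n=93: ⌈(94·241+335)/389⌉ − ⌈(93·241+335)/389⌉ = ⌈22989/389⌉ − ⌈22748/389⌉ = 60 − 59 = 1
n=94: ⌈(95·241+335)/389⌉ − ⌈(94·241+335)/389⌉ = ⌈23230/389⌉ − ⌈22989/389⌉ = 60 − 60 = 0
n=95: ⌈(96·241+335)/389⌉ − ⌈(95·241+335)/389⌉ = ⌈23471/389⌉ − ⌈23230/389⌉ = 61 − 60 = 1
n=96: ⌈(97·241+335)/389⌉ − ⌈(96·241+335)/389⌉ = ⌈23712/389⌉ − ⌈23471/389⌉ = 61 − 61 = 0
n=97: ⌈(98·241+335)/389⌉ − ⌈(97·241+335)/389⌉ = ⌈23953/389⌉ − ⌈23712/389⌉ = 62 − 61 = 1

11010110110101101101011010110110101101101011010110110101101101011010110110101101101011010110110101
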